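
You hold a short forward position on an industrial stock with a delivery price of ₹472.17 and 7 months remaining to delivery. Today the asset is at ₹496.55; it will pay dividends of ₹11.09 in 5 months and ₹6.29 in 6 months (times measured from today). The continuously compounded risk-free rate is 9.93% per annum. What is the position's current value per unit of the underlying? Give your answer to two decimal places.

-₹34.33

PV(remaining dividends) I = 11.09·e^(−0.0993·5/12) + 6.29·e^(−0.0993·6/12) = 16.6258
Current forward F = (S − I)·e^(rT) = (496.55 − 16.6258)·e^(0.0993·7/12) = 479.9242 × 1.059636 = 508.5450
Value (long) = (F − K)·e^(−rT) = (508.5450 − 472.17) × 0.943721 = 34.3279
Short position value = −(long value) = -₹34.33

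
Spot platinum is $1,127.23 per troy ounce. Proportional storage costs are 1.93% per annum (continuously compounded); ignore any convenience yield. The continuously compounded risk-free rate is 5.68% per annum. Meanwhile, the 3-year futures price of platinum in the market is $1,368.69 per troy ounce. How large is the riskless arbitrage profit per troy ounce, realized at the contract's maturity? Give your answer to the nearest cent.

Fair futures: F* = S·e^(carry·T), with carry = (r + u) = 0.0568 + 0.0193 = 0.0761
F* = 1127.23 · e^(0.0761 × 3) = 1127.23 · e^0.22830000 = 1127.23 × 1.25646221 = $1416.3219
Market $1368.69 < fair $1416.3219: forward underpriced → reverse cash-and-carry (short spot, go long the forward).
At maturity, profit = |F_mkt − F*| = |1368.69 − 1416.3219| = $47.63 per troy ounce

$47.63 per troy ounce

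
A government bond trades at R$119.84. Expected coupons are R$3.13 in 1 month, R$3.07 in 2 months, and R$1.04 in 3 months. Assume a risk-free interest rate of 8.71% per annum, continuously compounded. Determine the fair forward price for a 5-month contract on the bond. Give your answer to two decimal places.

PV(coupons) I = 3.13·e^(−0.0871·1/12) + 3.07·e^(−0.0871·2/12) + 1.04·e^(−0.0871·3/12)
I = 3.1074 + 3.0258 + 1.0176 = 7.1508
F = (S − I)·e^(rT) = (119.84 − 7.1508) · e^(0.0871·5/12)
= 112.6892 · e^0.036292 = 112.6892 × 1.036959 = R$116.85

R$116.85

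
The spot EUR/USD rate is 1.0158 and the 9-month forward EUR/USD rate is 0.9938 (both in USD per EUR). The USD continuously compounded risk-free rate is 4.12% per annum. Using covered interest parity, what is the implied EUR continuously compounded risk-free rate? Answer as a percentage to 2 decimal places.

F = S·e^((r_USD − r_EUR)T) ⇒ r_EUR = r_USD − ln(F/S)/T
ln(0.9938/1.0158) = -0.021896; /(9/12) = -0.029195
r_EUR = 0.0412 + 0.029195 = 0.070395
r_EUR = 7.04%

7.04%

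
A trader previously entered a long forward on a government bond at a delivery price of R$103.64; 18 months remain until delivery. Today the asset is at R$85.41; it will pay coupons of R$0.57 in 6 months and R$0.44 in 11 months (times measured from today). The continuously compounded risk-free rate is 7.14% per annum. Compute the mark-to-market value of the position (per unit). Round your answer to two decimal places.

PV(remaining coupons) I = 0.57·e^(−0.0714·6/12) + 0.44·e^(−0.0714·11/12) = 0.9621
Current forward F = (S − I)·e^(rT) = (85.41 − 0.9621)·e^(0.0714·18/12) = 84.4479 × 1.113046 = 93.9944
Value (long) = (F − K)·e^(−rT) = (93.9944 − 103.64) × 0.898436 = -8.6660
Value = -R$8.67

-R$8.67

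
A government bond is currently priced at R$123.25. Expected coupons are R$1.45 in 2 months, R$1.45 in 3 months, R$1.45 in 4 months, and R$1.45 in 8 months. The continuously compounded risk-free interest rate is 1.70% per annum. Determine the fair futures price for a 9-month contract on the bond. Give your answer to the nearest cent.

R$118.99

PV(coupons) I = 1.45·e^(−0.0170·2/12) + 1.45·e^(−0.0170·3/12) + 1.45·e^(−0.0170·4/12) + 1.45·e^(−0.0170·8/12)
I = 1.4459 + 1.4439 + 1.4418 + 1.4337 = 5.7653
F = (S − I)·e^(rT) = (123.25 − 5.7653) · e^(0.0170·9/12)
= 117.4847 · e^0.012750 = 117.4847 × 1.012832 = R$118.99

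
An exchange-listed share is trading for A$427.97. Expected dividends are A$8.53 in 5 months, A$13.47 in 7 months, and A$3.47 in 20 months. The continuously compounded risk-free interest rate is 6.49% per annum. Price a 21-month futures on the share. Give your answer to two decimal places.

PV(dividends) I = 8.53·e^(−0.0649·5/12) + 13.47·e^(−0.0649·7/12) + 3.47·e^(−0.0649·20/12)
I = 8.3024 + 12.9696 + 3.1142 = 24.3862
F = (S − I)·e^(rT) = (427.97 − 24.3862) · e^(0.0649·21/12)
= 403.5838 · e^0.113575 = 403.5838 × 1.120276 = A$452.13

A$452.13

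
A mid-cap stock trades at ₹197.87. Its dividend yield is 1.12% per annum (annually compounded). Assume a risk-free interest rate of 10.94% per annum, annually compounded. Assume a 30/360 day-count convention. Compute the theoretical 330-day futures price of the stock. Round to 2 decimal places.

₹215.42

F = S · (1+r)^T / (1+q)^T
= 197.87 × 1.099843 / 1.010262 = 197.87 × 1.088671
F = ₹215.42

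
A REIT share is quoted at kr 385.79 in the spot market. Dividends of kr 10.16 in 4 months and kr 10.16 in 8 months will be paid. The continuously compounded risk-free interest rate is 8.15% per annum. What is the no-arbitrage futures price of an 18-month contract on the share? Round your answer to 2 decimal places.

PV(dividends) I = 10.16·e^(−0.0815·4/12) + 10.16·e^(−0.0815·8/12)
I = 9.8877 + 9.6227 = 19.5104
F = (S − I)·e^(rT) = (385.79 − 19.5104) · e^(0.0815·18/12)
= 366.2796 · e^0.122250 = 366.2796 × 1.130037 = kr 413.91

kr 413.91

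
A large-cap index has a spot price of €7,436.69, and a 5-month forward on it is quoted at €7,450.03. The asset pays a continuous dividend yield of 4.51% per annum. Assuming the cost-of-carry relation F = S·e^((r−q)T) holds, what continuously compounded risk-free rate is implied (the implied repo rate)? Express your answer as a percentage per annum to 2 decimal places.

From F = S·e^((r−q)T): (r − q) = ln(F/S)/T
ln(7450.03/7436.69) = ln(1.001794) = 0.001792
(r − q) = 0.001792 / (5/12) = 0.004301
r = ln(F/S)/T + q = 0.004301 + 0.0451 = 0.049401
r = 4.94%

4.94%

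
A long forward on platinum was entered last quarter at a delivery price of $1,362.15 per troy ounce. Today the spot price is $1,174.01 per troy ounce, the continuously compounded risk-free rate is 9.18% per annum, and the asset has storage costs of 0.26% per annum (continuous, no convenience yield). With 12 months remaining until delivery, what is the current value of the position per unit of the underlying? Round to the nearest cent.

Current fair forward for the remaining 12 months: F = S·e^((r + u)·T), (r + u) = 0.0918 + 0.0026 = 0.0944
F = 1174.01 · e^(0.0944 × 12/12) = 1174.01 × 1.09899926 = 1290.2361
Value of long forward = (F − K)·e^(−rT) = (1290.2361 − 1362.15) · e^(−0.0918·12/12)
= -71.9139 × 0.91228759 = -65.61

-$65.61 per troy ounce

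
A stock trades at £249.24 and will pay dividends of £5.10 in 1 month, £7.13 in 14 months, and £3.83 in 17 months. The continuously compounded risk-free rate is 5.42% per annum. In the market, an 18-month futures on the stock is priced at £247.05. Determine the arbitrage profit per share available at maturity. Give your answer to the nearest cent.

PV(dividends) I = 5.10·e^(−0.0542·1/12) + 7.13·e^(−0.0542·14/12) + 3.83·e^(−0.0542·17/12) = 15.3170
Fair futures F* = (S − I)·e^(rT) = (249.24 − 15.3170)·e^0.081300 = 233.9230 × 1.084696 = 253.7353
Market £247.05 < fair 253.7353: forward underpriced → reverse cash-and-carry (short the stock, invest proceeds at r, pay the dividends, go long the forward).
Profit at T = |F_mkt − F*| = |247.05 − 253.7353| = £6.69 per share

£6.69 per share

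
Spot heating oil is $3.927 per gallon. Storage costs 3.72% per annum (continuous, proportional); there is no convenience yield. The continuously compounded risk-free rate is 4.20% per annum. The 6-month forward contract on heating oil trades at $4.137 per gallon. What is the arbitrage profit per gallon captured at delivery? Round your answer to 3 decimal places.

$0.051 per gallon

Fair forward: F* = S·e^(carry·T), with carry = (r + u) = 0.0420 + 0.0372 = 0.0792
F* = 3.927 · e^(0.0792 × 6/12) = 3.927 · e^0.039600 = 3.927 × 1.040395 = $4.0856
Market $4.137 > fair $4.0856: forward overpriced → cash-and-carry (buy spot, short the forward).
At maturity, profit = |F_mkt − F*| = |4.137 − 4.0856| = $0.051 per gallon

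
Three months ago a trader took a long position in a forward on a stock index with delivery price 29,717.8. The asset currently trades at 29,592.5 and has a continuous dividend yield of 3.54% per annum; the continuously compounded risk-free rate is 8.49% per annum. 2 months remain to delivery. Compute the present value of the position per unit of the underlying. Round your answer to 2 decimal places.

118.16

Current fair forward for the remaining 2 months: F = S·e^((r − q)·T), (r − q) = 0.0849 − 0.0354 = 0.0495
F = 29592.5 · e^(0.0495 × 2/12) = 29592.5 × 1.00828413 = 29837.6481
Value of long forward = (F − K)·e^(−rT) = (29837.6481 − 29717.8) · e^(−0.0849·2/12)
= 119.8481 × 0.98594964 = 118.16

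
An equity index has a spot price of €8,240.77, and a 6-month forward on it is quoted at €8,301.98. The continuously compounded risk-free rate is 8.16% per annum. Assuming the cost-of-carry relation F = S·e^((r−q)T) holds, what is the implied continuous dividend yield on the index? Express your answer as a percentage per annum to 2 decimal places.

6.68%

From F = S·e^((r−q)T): (r − q) = ln(F/S)/T
ln(8301.98/8240.77) = ln(1.007428) = 0.007401
(r − q) = 0.007401 / (6/12) = 0.014802
q = r − ln(F/S)/T = 0.0816 − 0.014802 = 0.066798
q = 6.68%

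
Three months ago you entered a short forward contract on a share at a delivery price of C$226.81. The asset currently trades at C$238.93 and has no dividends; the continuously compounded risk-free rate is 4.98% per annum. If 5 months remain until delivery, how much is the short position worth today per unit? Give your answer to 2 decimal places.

-C$16.78

Current fair forward for the remaining 5 months: F = S·e^(r·T), r = 0.0498
F = 238.93 · e^(0.0498 × 5/12) = 238.93 × 1.020967 = 243.9396
Value of long forward = (F − K)·e^(−rT) = (243.9396 − 226.81) · e^(−0.0498·5/12)
= 17.1296 × 0.979464 = 16.78
Short position value = −(long value) = -C$16.78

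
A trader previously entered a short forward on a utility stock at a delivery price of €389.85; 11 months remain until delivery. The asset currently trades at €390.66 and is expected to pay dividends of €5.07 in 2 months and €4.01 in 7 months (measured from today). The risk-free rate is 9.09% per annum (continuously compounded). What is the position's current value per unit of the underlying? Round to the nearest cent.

-€23.18

PV(remaining dividends) I = 5.07·e^(−0.0909·2/12) + 4.01·e^(−0.0909·7/12) = 8.7967
Current forward F = (S − I)·e^(rT) = (390.66 − 8.7967)·e^(0.0909·11/12) = 381.8633 × 1.086895 = 415.0453
Value (long) = (F − K)·e^(−rT) = (415.0453 − 389.85) × 0.920052 = 23.1810
Short position value = −(long value) = -€23.18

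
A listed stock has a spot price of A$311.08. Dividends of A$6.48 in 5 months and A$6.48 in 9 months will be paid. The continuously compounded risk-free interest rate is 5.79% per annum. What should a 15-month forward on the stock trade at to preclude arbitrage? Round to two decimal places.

PV(dividends) I = 6.48·e^(−0.0579·5/12) + 6.48·e^(−0.0579·9/12)
I = 6.3255 + 6.2046 = 12.5301
F = (S − I)·e^(rT) = (311.08 − 12.5301) · e^(0.0579·15/12)
= 298.5499 · e^0.072375 = 298.5499 × 1.075058 = A$320.96

A$320.96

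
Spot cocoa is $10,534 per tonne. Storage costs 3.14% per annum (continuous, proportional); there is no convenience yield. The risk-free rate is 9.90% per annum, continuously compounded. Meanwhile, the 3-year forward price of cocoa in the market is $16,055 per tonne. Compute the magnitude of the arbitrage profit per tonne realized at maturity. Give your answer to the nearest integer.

$478 per tonne

Fair forward: F* = S·e^(carry·T), with carry = (r + u) = 0.0990 + 0.0314 = 0.1304
F* = 10534 · e^(0.1304 × 3) = 10534 · e^0.391200 = 10534 × 1.478754 = $15577.1946
Market $16055 > fair $15577.1946: forward overpriced → cash-and-carry (buy spot, short the forward).
At maturity, profit = |F_mkt − F*| = |16055 − 15577.1946| = $478 per tonne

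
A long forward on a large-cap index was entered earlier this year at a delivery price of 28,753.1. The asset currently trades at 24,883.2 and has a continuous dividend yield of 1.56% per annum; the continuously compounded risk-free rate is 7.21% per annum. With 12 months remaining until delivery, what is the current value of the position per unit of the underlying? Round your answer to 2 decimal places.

Current fair forward for the remaining 12 months: F = S·e^((r − q)·T), (r − q) = 0.0721 − 0.0156 = 0.0565
F = 24883.2 · e^(0.0565 × 12/12) = 24883.2 × 1.05812661 = 26329.5761
Value of long forward = (F − K)·e^(−rT) = (26329.5761 − 28753.1) · e^(−0.0721·12/12)
= -2423.5239 × 0.93043785 = -2254.94

-2254.94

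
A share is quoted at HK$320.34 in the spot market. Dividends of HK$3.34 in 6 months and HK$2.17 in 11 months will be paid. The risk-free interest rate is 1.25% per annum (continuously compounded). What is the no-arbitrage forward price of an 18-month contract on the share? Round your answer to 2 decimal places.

HK$320.84

PV(dividends) I = 3.34·e^(−0.0125·6/12) + 2.17·e^(−0.0125·11/12)
I = 3.3192 + 2.1453 = 5.4645
F = (S − I)·e^(rT) = (320.34 − 5.4645) · e^(0.0125·18/12)
= 314.8755 · e^0.018750 = 314.8755 × 1.018927 = HK$320.84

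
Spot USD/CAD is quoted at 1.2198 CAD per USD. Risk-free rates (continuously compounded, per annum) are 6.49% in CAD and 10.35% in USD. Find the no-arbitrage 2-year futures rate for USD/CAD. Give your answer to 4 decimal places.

1.1292

F = S·e^((r_CAD − r_USD)T) = 1.2198 · e^((0.0649 − 0.1035) × 2)
= 1.2198 · e^-0.077200 = 1.2198 × 0.925705
F = 1.1292 CAD per USD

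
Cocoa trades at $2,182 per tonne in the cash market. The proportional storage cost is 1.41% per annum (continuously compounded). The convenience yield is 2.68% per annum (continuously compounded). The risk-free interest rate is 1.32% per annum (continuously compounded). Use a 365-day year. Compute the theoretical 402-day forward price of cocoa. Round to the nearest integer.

$2,183 per tonne

Net carry = r + u − y = 0.0132 + 0.0141 − 0.0268 = 0.0005
F = S·e^((r+u−y)T) = 2182 · e^(0.0005 × 402/365) = 2182 · e^0.000551
= 2182 × 1.000551 = $2,183 per tonne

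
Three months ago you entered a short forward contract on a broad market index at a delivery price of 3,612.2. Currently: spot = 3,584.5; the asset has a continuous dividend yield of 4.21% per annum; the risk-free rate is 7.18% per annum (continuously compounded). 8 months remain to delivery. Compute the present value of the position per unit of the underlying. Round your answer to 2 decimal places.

Current fair forward for the remaining 8 months: F = S·e^((r − q)·T), (r − q) = 0.0718 − 0.0421 = 0.0297
F = 3584.5 · e^(0.0297 × 8/12) = 3584.5 × 1.01999732 = 3656.1804
Value of long forward = (F − K)·e^(−rT) = (3656.1804 − 3612.2) · e^(−0.0718·8/12)
= 43.9804 × 0.95326088 = 41.92
Short position value = −(long value) = -41.92

-41.92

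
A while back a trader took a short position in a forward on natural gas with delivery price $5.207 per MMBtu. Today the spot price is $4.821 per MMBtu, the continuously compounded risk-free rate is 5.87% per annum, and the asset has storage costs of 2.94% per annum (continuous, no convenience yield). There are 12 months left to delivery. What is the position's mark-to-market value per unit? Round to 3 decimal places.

Current fair forward for the remaining 12 months: F = S·e^((r + u)·T), (r + u) = 0.0587 + 0.0294 = 0.0881
F = 4.821 · e^(0.0881 × 12/12) = 4.821 × 1.092097 = 5.2650
Value of long forward = (F − K)·e^(−rT) = (5.2650 − 5.207) · e^(−0.0587·12/12)
= 0.0580 × 0.942990 = 0.055
Short position value = −(long value) = -$0.055

-$0.055 per MMBtu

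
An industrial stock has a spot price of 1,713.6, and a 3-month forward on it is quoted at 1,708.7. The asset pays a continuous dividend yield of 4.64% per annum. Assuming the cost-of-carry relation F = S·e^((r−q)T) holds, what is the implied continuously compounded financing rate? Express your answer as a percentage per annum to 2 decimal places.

From F = S·e^((r−q)T): (r − q) = ln(F/S)/T
ln(1708.7/1713.6) = ln(0.997141) = -0.002863
(r − q) = -0.002863 / (3/12) = -0.011452
r = ln(F/S)/T + q = -0.011452 + 0.0464 = 0.034948
r = 3.49%

3.49%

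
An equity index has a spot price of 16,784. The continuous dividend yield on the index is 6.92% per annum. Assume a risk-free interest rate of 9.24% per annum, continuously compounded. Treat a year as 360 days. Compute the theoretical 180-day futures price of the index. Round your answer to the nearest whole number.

F = S·e^((r − q)T) = 16784 · e^((0.0924 − 0.0692) × 180/360)
= 16784 · e^0.011600 = 16784 × 1.011668
F = 16,980

16,980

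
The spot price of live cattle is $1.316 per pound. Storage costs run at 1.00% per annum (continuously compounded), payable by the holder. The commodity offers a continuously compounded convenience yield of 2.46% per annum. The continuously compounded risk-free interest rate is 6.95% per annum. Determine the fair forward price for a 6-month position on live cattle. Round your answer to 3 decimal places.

$1.353 per pound

Net carry = r + u − y = 0.0695 + 0.0100 − 0.0246 = 0.0549
F = S·e^((r+u−y)T) = 1.316 · e^(0.0549 × 6/12) = 1.316 · e^0.027450
= 1.316 × 1.027830 = $1.353 per pound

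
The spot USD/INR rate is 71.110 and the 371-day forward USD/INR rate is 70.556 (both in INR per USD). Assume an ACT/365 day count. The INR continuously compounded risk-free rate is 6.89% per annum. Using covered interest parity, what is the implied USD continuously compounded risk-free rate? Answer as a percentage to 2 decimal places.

7.66%

F = S·e^((r_INR − r_USD)T) ⇒ r_USD = r_INR − ln(F/S)/T
ln(70.556/71.110) = -0.007821; /(371/365) = -0.007695
r_USD = 0.0689 + 0.007695 = 0.076595
r_USD = 7.66%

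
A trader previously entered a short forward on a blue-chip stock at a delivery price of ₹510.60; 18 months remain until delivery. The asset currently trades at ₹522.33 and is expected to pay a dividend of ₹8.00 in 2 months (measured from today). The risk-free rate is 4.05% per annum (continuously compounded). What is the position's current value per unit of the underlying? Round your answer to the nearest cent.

-₹33.88

PV(remaining dividends) I = 8.00·e^(−0.0405·2/12) = 7.9462
Current forward F = (S − I)·e^(rT) = (522.33 − 7.9462)·e^(0.0405·18/12) = 514.3838 × 1.062633 = 546.6012
Value (long) = (F − K)·e^(−rT) = (546.6012 − 510.60) × 0.941058 = 33.8792
Short position value = −(long value) = -₹33.88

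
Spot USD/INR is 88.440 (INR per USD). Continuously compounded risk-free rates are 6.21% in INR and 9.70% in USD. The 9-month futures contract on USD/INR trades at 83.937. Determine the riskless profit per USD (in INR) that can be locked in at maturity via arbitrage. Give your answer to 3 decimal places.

Fair futures: F* = S·e^(carry·T), with carry = (r_INR − r_USD) = 0.0621 − 0.0970 = -0.0349
F* = 88.440 · e^(-0.0349 × 9/12) = 88.440 · e^-0.026175 = 88.440 × 0.974165 = 86.1552
Market 83.937 < fair 86.1552: forward underpriced → reverse cash-and-carry (short spot, go long the forward).
At maturity, profit = |F_mkt − F*| = |83.937 − 86.1552| = 2.218 per USD (in INR)

2.218 per USD (in INR)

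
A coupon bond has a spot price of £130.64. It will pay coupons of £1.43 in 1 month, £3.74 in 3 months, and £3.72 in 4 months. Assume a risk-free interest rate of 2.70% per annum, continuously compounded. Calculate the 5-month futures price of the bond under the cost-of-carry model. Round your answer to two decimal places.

PV(coupons) I = 1.43·e^(−0.0270·1/12) + 3.74·e^(−0.0270·3/12) + 3.72·e^(−0.0270·4/12)
I = 1.4268 + 3.7148 + 3.6867 = 8.8283
F = (S − I)·e^(rT) = (130.64 − 8.8283) · e^(0.0270·5/12)
= 121.8117 · e^0.011250 = 121.8117 × 1.011314 = £123.19

£123.19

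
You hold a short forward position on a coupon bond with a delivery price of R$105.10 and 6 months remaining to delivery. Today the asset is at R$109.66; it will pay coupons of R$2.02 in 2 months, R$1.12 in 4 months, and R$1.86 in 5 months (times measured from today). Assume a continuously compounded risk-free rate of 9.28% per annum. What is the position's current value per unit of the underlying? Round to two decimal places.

PV(remaining coupons) I = 2.02·e^(−0.0928·2/12) + 1.12·e^(−0.0928·4/12) + 1.86·e^(−0.0928·5/12) = 4.8643
Current forward F = (S − I)·e^(rT) = (109.66 − 4.8643)·e^(0.0928·6/12) = 104.7957 × 1.047493 = 109.7728
Value (long) = (F − K)·e^(−rT) = (109.7728 − 105.10) × 0.954660 = 4.4609
Short position value = −(long value) = -R$4.46

-R$4.46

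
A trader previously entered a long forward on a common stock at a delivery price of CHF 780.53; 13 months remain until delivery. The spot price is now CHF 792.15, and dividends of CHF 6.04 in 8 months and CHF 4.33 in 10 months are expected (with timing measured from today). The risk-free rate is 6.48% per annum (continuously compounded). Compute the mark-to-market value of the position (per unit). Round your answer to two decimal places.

CHF 54.65

PV(remaining dividends) I = 6.04·e^(−0.0648·8/12) + 4.33·e^(−0.0648·10/12) = 9.8870
Current forward F = (S − I)·e^(rT) = (792.15 − 9.8870)·e^(0.0648·13/12) = 782.2630 × 1.072723 = 839.1515
Value (long) = (F − K)·e^(−rT) = (839.1515 − 780.53) × 0.932207 = 54.6474
Value = CHF 54.65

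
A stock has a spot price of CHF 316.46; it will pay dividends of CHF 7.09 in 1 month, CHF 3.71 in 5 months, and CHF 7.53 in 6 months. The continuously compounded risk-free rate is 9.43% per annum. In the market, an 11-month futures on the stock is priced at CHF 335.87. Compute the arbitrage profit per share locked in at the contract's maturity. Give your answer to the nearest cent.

CHF 10.23 per share

PV(dividends) I = 7.09·e^(−0.0943·1/12) + 3.71·e^(−0.0943·5/12) + 7.53·e^(−0.0943·6/12) = 17.7848
Fair futures F* = (S − I)·e^(rT) = (316.46 − 17.7848)·e^0.086442 = 298.6752 × 1.090288 = 325.6420
Market CHF 335.87 > fair 325.6420: forward overpriced → cash-and-carry (borrow at r, buy the stock and collect the dividends, short the forward).
Profit at T = |F_mkt − F*| = |335.87 − 325.6420| = CHF 10.23 per share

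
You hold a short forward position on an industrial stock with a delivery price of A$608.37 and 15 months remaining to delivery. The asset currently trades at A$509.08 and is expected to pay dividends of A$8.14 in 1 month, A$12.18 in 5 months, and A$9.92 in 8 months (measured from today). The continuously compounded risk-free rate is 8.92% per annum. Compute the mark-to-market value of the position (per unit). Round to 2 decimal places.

PV(remaining dividends) I = 8.14·e^(−0.0892·1/12) + 12.18·e^(−0.0892·5/12) + 9.92·e^(−0.0892·8/12) = 29.1626
Current forward F = (S − I)·e^(rT) = (509.08 − 29.1626)·e^(0.0892·15/12) = 479.9174 × 1.117954 = 536.5256
Value (long) = (F − K)·e^(−rT) = (536.5256 − 608.37) × 0.894491 = -64.2642
Short position value = −(long value) = A$64.26

A$64.26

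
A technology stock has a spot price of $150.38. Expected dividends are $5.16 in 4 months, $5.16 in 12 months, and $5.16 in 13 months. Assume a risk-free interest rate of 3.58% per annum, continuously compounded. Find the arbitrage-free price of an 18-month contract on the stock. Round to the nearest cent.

PV(dividends) I = 5.16·e^(−0.0358·4/12) + 5.16·e^(−0.0358·12/12) + 5.16·e^(−0.0358·13/12)
I = 5.0988 + 4.9785 + 4.9637 = 15.0410
F = (S − I)·e^(rT) = (150.38 − 15.0410) · e^(0.0358·18/12)
= 135.3390 · e^0.053700 = 135.3390 × 1.055168 = $142.81

$142.81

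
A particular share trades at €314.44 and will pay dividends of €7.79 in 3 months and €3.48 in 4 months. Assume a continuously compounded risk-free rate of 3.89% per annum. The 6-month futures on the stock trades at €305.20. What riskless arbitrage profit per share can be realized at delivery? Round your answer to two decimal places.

PV(dividends) I = 7.79·e^(−0.0389·3/12) + 3.48·e^(−0.0389·4/12) = 11.1498
Fair futures F* = (S − I)·e^(rT) = (314.44 − 11.1498)·e^0.019450 = 303.2902 × 1.019640 = 309.2468
Market €305.20 < fair 309.2468: forward underpriced → reverse cash-and-carry (short the stock, invest proceeds at r, pay the dividends, go long the forward).
Profit at T = |F_mkt − F*| = |305.20 − 309.2468| = €4.05 per share

€4.05 per share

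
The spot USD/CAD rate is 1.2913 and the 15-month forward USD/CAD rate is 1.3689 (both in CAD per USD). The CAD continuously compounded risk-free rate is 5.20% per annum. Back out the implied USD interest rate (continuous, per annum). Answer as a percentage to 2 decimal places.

0.53%

F = S·e^((r_CAD − r_USD)T) ⇒ r_USD = r_CAD − ln(F/S)/T
ln(1.3689/1.2913) = 0.058358; /(15/12) = 0.046686
r_USD = 0.0520 − 0.046686 = 0.005314
r_USD = 0.53%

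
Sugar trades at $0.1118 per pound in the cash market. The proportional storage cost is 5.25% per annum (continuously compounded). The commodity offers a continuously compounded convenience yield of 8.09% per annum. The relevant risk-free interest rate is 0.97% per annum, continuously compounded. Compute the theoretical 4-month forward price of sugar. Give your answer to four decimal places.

$0.1111 per pound

Net carry = r + u − y = 0.0097 + 0.0525 − 0.0809 = -0.0187
F = S·e^((r+u−y)T) = 0.1118 · e^(-0.0187 × 4/12) = 0.1118 · e^-0.006233
= 0.1118 × 0.993786 = $0.1111 per pound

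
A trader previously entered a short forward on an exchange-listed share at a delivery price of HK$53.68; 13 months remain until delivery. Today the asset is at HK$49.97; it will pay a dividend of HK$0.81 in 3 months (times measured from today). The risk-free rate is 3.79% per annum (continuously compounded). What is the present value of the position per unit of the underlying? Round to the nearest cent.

HK$2.35

PV(remaining dividends) I = 0.81·e^(−0.0379·3/12) = 0.8024
Current forward F = (S − I)·e^(rT) = (49.97 − 0.8024)·e^(0.0379·13/12) = 49.1676 × 1.041913 = 51.2284
Value (long) = (F − K)·e^(−rT) = (51.2284 − 53.68) × 0.959773 = -2.3530
Short position value = −(long value) = HK$2.35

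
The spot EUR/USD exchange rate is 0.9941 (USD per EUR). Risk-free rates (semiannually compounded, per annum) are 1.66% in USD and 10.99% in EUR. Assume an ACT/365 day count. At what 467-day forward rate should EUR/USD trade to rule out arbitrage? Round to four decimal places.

0.8855

By covered interest parity, F = S · (1+r_USD/2)^(2T) / (1+r_EUR/2)^(2T)
= 0.9941 × 1.021377 / 1.146696 = 0.9941 × 0.890713
F = 0.8855 USD per EUR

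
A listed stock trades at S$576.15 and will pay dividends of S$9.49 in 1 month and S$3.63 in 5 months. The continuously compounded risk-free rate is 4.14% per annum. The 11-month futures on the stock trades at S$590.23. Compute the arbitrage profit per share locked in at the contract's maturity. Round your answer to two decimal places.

S$5.32 per share

PV(dividends) I = 9.49·e^(−0.0414·1/12) + 3.63·e^(−0.0414·5/12) = 13.0252
Fair futures F* = (S − I)·e^(rT) = (576.15 − 13.0252)·e^0.037950 = 563.1248 × 1.038679 = 584.9059
Market S$590.23 > fair 584.9059: forward overpriced → cash-and-carry (borrow at r, buy the stock and collect the dividends, short the forward).
Profit at T = |F_mkt − F*| = |590.23 − 584.9059| = S$5.32 per share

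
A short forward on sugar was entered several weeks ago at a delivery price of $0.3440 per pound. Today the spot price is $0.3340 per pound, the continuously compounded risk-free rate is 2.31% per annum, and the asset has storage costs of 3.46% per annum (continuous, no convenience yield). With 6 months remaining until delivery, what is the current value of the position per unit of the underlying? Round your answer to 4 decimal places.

$0.0002 per pound

Current fair forward for the remaining 6 months: F = S·e^((r + u)·T), (r + u) = 0.0231 + 0.0346 = 0.0577
F = 0.3340 · e^(0.0577 × 6/12) = 0.3340 × 1.029270 = 0.3438
Value of long forward = (F − K)·e^(−rT) = (0.3438 − 0.3440) · e^(−0.0231·6/12)
= -0.0002 × 0.988516 = -0.0002
Short position value = −(long value) = $0.0002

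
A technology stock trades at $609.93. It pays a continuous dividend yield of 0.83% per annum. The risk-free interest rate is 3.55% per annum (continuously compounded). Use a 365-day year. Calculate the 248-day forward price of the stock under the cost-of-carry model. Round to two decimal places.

$621.31

F = S·e^((r − q)T) = 609.93 · e^((0.0355 − 0.0083) × 248/365)
= 609.93 · e^0.018481 = 609.93 × 1.018653
F = $621.31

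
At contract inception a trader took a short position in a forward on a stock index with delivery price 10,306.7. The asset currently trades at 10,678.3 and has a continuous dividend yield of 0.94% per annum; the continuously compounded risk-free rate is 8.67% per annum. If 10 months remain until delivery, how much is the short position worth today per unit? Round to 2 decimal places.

Current fair forward for the remaining 10 months: F = S·e^((r − q)·T), (r − q) = 0.0867 − 0.0094 = 0.0773
F = 10678.3 · e^(0.0773 × 10/12) = 10678.3 × 1.06653670 = 11388.7988
Value of long forward = (F − K)·e^(−rT) = (11388.7988 − 10306.7) · e^(−0.0867·10/12)
= 1082.0988 × 0.93029829 = 1006.67
Short position value = −(long value) = -1006.67

-1006.67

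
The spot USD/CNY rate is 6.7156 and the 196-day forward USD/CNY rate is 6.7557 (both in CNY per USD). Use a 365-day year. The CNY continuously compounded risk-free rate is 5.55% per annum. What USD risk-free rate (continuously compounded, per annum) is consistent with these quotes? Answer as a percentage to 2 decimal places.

4.44%

F = S·e^((r_CNY − r_USD)T) ⇒ r_USD = r_CNY − ln(F/S)/T
ln(6.7557/6.7156) = 0.005953; /(196/365) = 0.011086
r_USD = 0.0555 − 0.011086 = 0.044414
r_USD = 4.44%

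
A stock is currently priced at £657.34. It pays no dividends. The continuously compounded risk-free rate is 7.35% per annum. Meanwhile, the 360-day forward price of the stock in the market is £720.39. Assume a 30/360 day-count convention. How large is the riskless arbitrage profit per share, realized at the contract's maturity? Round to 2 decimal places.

£12.92 per share

Fair forward: F* = S·e^(carry·T), with carry = r = 0.0735
F* = 657.34 · e^(0.0735 × 360/360) = 657.34 · e^0.073500 = 657.34 × 1.076269 = £707.4747
Market £720.39 > fair £707.4747: forward overpriced → cash-and-carry (buy spot, short the forward).
At maturity, profit = |F_mkt − F*| = |720.39 − 707.4747| = £12.92 per share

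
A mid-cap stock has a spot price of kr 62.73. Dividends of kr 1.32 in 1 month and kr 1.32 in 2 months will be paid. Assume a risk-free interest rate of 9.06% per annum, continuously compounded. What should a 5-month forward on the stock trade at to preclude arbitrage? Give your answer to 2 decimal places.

PV(dividends) I = 1.32·e^(−0.0906·1/12) + 1.32·e^(−0.0906·2/12)
I = 1.3101 + 1.3002 = 2.6103
F = (S − I)·e^(rT) = (62.73 − 2.6103) · e^(0.0906·5/12)
= 60.1197 · e^0.037750 = 60.1197 × 1.038472 = kr 62.43

kr 62.43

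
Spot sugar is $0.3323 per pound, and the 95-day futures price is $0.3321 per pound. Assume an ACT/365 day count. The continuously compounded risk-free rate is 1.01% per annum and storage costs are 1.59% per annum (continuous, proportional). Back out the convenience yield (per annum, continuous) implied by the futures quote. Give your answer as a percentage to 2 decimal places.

F = S·e^((r+u−y)T) ⇒ (r+u−y) = ln(F/S)/T
ln(0.3321/0.3323) = -0.000602; /T ⇒ -0.002313
y = r + u − ln(F/S)/T = 0.0101 + 0.0159 + 0.002313 = 0.028313
y = 2.83%

2.83%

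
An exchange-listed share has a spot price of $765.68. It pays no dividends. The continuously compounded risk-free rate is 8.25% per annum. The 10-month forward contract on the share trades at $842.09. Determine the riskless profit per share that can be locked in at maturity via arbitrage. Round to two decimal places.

Fair forward: F* = S·e^(carry·T), with carry = r = 0.0825
F* = 765.68 · e^(0.0825 × 10/12) = 765.68 · e^0.068750 = 765.68 × 1.071168 = $820.1719
Market $842.09 > fair $820.1719: forward overpriced → cash-and-carry (buy spot, short the forward).
At maturity, profit = |F_mkt − F*| = |842.09 − 820.1719| = $21.92 per share

$21.92 per share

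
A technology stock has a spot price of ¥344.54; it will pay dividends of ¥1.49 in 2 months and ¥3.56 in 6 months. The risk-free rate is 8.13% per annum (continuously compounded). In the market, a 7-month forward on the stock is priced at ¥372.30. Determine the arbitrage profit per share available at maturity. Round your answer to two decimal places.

¥16.15 per share

PV(dividends) I = 1.49·e^(−0.0813·2/12) + 3.56·e^(−0.0813·6/12) = 4.8881
Fair forward F* = (S − I)·e^(rT) = (344.54 − 4.8881)·e^0.047425 = 339.6519 × 1.048568 = 356.1481
Market ¥372.30 > fair 356.1481: forward overpriced → cash-and-carry (borrow at r, buy the stock and collect the dividends, short the forward).
Profit at T = |F_mkt − F*| = |372.30 − 356.1481| = ¥16.15 per share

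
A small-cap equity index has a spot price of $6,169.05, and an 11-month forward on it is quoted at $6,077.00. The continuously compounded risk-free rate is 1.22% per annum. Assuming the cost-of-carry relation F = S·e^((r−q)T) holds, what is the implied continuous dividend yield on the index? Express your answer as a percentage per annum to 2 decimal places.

From F = S·e^((r−q)T): (r − q) = ln(F/S)/T
ln(6077.00/6169.05) = ln(0.985079) = -0.015033
(r − q) = -0.015033 / (11/12) = -0.016400
q = r − ln(F/S)/T = 0.0122 + 0.016400 = 0.028600
q = 2.86%

2.86%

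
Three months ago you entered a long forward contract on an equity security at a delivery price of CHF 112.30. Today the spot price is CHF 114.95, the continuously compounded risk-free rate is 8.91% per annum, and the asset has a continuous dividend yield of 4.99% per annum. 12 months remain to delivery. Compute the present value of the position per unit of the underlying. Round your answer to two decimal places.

Current fair forward for the remaining 12 months: F = S·e^((r − q)·T), (r − q) = 0.0891 − 0.0499 = 0.0392
F = 114.95 · e^(0.0392 × 12/12) = 114.95 × 1.039978 = 119.5455
Value of long forward = (F − K)·e^(−rT) = (119.5455 − 112.30) · e^(−0.0891·12/12)
= 7.2455 × 0.914754 = 6.63

CHF 6.63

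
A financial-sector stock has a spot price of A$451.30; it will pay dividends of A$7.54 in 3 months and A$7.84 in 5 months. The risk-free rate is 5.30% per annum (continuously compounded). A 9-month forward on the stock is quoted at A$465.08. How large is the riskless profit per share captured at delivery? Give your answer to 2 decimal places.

PV(dividends) I = 7.54·e^(−0.0530·3/12) + 7.84·e^(−0.0530·5/12) = 15.1095
Fair forward F* = (S − I)·e^(rT) = (451.30 − 15.1095)·e^0.039750 = 436.1905 × 1.040551 = 453.8785
Market A$465.08 > fair 453.8785: forward overpriced → cash-and-carry (borrow at r, buy the stock and collect the dividends, short the forward).
Profit at T = |F_mkt − F*| = |465.08 − 453.8785| = A$11.20 per share

A$11.20 per share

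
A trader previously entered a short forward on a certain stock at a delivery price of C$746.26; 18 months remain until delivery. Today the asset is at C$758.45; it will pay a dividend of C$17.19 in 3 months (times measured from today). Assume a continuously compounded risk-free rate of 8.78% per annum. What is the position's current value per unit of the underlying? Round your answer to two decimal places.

-C$87.46

PV(remaining dividends) I = 17.19·e^(−0.0878·3/12) = 16.8168
Current forward F = (S − I)·e^(rT) = (758.45 − 16.8168)·e^(0.0878·18/12) = 741.6332 × 1.140766 = 846.0299
Value (long) = (F − K)·e^(−rT) = (846.0299 − 746.26) × 0.876604 = 87.4587
Short position value = −(long value) = -C$87.46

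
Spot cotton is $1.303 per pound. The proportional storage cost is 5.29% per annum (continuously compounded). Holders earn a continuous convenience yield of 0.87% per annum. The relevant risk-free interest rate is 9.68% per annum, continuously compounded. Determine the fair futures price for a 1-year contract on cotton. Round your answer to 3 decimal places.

Net carry = r + u − y = 0.0968 + 0.0529 − 0.0087 = 0.1410
F = S·e^((r+u−y)T) = 1.303 · e^(0.1410 × 1) = 1.303 · e^0.141000
= 1.303 × 1.151425 = $1.500 per pound

$1.500 per pound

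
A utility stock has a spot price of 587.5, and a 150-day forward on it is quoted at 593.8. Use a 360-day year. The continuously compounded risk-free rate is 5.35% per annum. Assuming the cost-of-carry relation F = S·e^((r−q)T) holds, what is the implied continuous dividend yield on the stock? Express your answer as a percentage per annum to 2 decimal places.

2.79%

From F = S·e^((r−q)T): (r − q) = ln(F/S)/T
ln(593.8/587.5) = ln(1.010723) = 0.010666
(r − q) = 0.010666 / (150/360) = 0.025598
q = r − ln(F/S)/T = 0.0535 − 0.025598 = 0.027902
q = 2.79%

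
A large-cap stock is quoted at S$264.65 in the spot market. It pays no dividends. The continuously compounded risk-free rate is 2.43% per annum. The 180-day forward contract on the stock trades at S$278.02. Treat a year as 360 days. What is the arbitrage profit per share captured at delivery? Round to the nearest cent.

Fair forward: F* = S·e^(carry·T), with carry = r = 0.0243
F* = 264.65 · e^(0.0243 × 180/360) = 264.65 · e^0.012150 = 264.65 × 1.012224 = S$267.8851
Market S$278.02 > fair S$267.8851: forward overpriced → cash-and-carry (buy spot, short the forward).
At maturity, profit = |F_mkt − F*| = |278.02 − 267.8851| = S$10.13 per share

S$10.13 per share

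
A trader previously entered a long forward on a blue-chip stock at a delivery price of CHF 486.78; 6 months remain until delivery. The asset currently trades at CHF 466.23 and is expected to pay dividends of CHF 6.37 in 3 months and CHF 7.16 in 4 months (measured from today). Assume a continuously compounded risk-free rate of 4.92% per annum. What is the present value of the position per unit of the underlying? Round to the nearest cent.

PV(remaining dividends) I = 6.37·e^(−0.0492·3/12) + 7.16·e^(−0.0492·4/12) = 13.3357
Current forward F = (S − I)·e^(rT) = (466.23 − 13.3357)·e^(0.0492·6/12) = 452.8943 × 1.024905 = 464.1736
Value (long) = (F − K)·e^(−rT) = (464.1736 − 486.78) × 0.975700 = -22.0571
Value = -CHF 22.06

-CHF 22.06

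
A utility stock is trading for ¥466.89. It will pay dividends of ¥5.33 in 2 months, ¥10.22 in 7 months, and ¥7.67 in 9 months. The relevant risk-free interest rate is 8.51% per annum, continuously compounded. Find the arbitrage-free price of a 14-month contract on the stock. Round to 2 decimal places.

PV(dividends) I = 5.33·e^(−0.0851·2/12) + 10.22·e^(−0.0851·7/12) + 7.67·e^(−0.0851·9/12)
I = 5.2549 + 9.7250 + 7.1958 = 22.1757
F = (S − I)·e^(rT) = (466.89 − 22.1757) · e^(0.0851·14/12)
= 444.7143 · e^0.099283 = 444.7143 × 1.104379 = ¥491.13

¥491.13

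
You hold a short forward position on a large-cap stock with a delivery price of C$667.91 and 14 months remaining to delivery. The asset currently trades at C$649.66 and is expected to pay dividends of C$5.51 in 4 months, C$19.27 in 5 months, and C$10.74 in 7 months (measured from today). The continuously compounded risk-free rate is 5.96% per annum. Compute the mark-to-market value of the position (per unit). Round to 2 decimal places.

C$7.96

PV(remaining dividends) I = 5.51·e^(−0.0596·4/12) + 19.27·e^(−0.0596·5/12) + 10.74·e^(−0.0596·7/12) = 34.5720
Current forward F = (S − I)·e^(rT) = (649.66 − 34.5720)·e^(0.0596·14/12) = 615.0880 × 1.072008 = 659.3793
Value (long) = (F − K)·e^(−rT) = (659.3793 − 667.91) × 0.932829 = -7.9577
Short position value = −(long value) = C$7.96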